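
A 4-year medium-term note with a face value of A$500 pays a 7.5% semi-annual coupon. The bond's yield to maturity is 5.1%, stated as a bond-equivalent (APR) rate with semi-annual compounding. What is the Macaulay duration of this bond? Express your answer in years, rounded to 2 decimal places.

3.55 years

Periodic yield y = 0.0255. Discount each cash flow and weight by its period:
  t   CF        PV=CF/(1+0.0255)^t    t·PV
  1        18.75        18.2838        18.2838
  2        18.75        17.8291        35.6582
  3        18.75        17.3858        52.1574
  4        18.75        16.9535        67.8139
  5        18.75        16.5319        82.6595
  6        18.75        16.1208        96.7250
  7        18.75        15.7200       110.0398
  8       518.75       424.1044     3,392.8353
  Σ                    542.9293     3,856.1728
Price P = Σ PV = 542.9293.
Macaulay duration = Σ(t·PV) / P = 3,856.1728 / 542.9293 = 7.10253 half-year periods.
In years: 7.10253 / 2 = 3.55127 years.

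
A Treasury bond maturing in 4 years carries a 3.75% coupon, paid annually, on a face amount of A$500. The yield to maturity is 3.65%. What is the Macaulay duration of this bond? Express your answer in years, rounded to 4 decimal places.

3.7887 years

Periodic yield y = 0.0365. Discount each cash flow and weight by its year:
  t   CF        PV=CF/(1+0.0365)^t    t·PV
  1        18.75        18.0897        18.0897
  2        18.75        17.4527        34.9054
  3        18.75        16.8381        50.5143
  4       518.75       449.4495     1,797.7979
  Σ                    501.8300     1,901.3074
Price P = Σ PV = 501.8300.
Macaulay duration = Σ(t·PV) / P = 1,901.3074 / 501.8300 = 3.78875 years.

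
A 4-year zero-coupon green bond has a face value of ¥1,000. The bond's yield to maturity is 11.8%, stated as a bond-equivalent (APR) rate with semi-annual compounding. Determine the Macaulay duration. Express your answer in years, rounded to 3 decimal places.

A zero-coupon bond has a single cash flow at maturity, so its Macaulay duration equals its maturity: 4 years.
(Equivalently: 8 semi-annual periods ÷ 2 = 4 years.)

4.000 years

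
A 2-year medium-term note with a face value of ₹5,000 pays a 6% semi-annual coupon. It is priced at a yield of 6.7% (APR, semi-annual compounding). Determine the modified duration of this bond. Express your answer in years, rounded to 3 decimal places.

1.852 years

Periodic yield y = 0.0335. First find Macaulay duration:
  t   CF        PV=CF/(1+0.0335)^t    t·PV
  1       150.00       145.1379       145.1379
  2       150.00       140.4334       280.8667
  3       150.00       135.8813       407.6440
  4     5,150.00     4,514.0390    18,056.1559
  Σ                  4,935.4916    18,889.8046
P = 4,935.4916; Macaulay duration = 18,889.8046 / 4,935.4916 = 3.82734 half-year periods = 1.91367 years.
Modified duration = D_Mac / (1 + y) = 1.91367 / 1.0335 = 1.85164 years.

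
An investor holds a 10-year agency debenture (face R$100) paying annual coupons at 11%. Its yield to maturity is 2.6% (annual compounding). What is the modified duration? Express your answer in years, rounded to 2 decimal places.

7.21 years

Periodic yield y = 0.026. First find Macaulay duration:
  t   CF        PV=CF/(1+0.026)^t    t·PV
  1        11.00        10.7212        10.7212
  2        11.00        10.4496        20.8991
  3        11.00        10.1848        30.5543
  4        11.00         9.9267        39.7066
  5        11.00         9.6751        48.3755
  6        11.00         9.4299        56.5796
  7        11.00         9.1910        64.3368
  8        11.00         8.9581        71.6645
  9        11.00         8.7310        78.5794
  10      111.00        85.8716       858.7156
  Σ                    173.1389     1,280.1327
P = 173.1389; Macaulay duration = 1,280.1327 / 173.1389 = 7.39367 years.
Modified duration = D_Mac / (1 + y) = 7.39367 / 1.026 = 7.20631 years.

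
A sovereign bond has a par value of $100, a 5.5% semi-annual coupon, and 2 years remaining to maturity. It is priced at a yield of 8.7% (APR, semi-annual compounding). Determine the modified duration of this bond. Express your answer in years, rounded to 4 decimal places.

1.8384 years

Periodic yield y = 0.0435. First find Macaulay duration:
  t   CF        PV=CF/(1+0.0435)^t    t·PV
  1         2.75         2.6354         2.6354
  2         2.75         2.5255         5.0510
  3         2.75         2.4202         7.2607
  4       102.75        86.6587       346.6347
  Σ                     94.2398       361.5817
P = 94.2398; Macaulay duration = 361.5817 / 94.2398 = 3.83683 half-year periods = 1.91841 years.
Modified duration = D_Mac / (1 + y) = 1.91841 / 1.0435 = 1.83844 years.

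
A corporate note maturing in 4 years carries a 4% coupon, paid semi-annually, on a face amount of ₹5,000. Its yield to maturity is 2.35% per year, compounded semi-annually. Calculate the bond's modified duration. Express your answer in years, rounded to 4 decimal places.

Periodic yield y = 0.01175. First find Macaulay duration:
  t   CF        PV=CF/(1+0.01175)^t    t·PV
  1       100.00        98.8386        98.8386
  2       100.00        97.6908       195.3816
  3       100.00        96.5562       289.6687
  4       100.00        95.4349       381.7395
  5       100.00        94.3265       471.6327
  6       100.00        93.2311       559.3865
  7       100.00        92.1483       645.0384
  8     5,100.00     4,644.9867    37,159.8933
  Σ                  5,313.2132    39,801.5794
P = 5,313.2132; Macaulay duration = 39,801.5794 / 5,313.2132 = 7.49106 half-year periods = 3.74553 years.
Modified duration = D_Mac / (1 + y) = 3.74553 / 1.01175 = 3.70203 years.

3.7020 years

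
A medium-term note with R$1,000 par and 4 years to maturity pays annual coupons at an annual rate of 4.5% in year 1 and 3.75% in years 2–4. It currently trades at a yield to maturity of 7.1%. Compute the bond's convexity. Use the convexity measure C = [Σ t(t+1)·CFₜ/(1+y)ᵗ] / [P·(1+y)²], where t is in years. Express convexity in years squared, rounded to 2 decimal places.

16.01

With y = 0.071:
  t   CF        PV=CF/(1+0.071)^t    t·PV        t(t+1)·PV
  1        45.00        42.0168        42.0168          84.0336
  2        37.50        32.6928        65.3856         196.1569
  3        37.50        30.5255        91.5765         366.3061
  4     1,037.50       788.5518     3,154.2072      15,771.0358
  Σ                    893.7869     3,353.1861      16,417.5324
P = 893.7869.
Convexity = Σ t(t+1)·PV / [P·(1+y)²] = 16,417.5324 / (893.7869 × 1.147041) = 16.01382.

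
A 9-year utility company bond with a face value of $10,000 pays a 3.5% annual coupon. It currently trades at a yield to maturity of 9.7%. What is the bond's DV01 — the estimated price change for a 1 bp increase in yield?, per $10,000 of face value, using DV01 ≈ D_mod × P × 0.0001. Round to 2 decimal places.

$4.38

Periodic yield y = 0.097.
  t   CF        PV=CF/(1+0.097)^t    t·PV
  1       350.00       319.0520       319.0520
  2       350.00       290.8404       581.6809
  3       350.00       265.1235       795.3704
  4       350.00       241.6805       966.7218
  5       350.00       220.3104     1,101.5518
  6       350.00       200.8299     1,204.9791
  7       350.00       183.0719     1,281.5032
  8       350.00       166.8841     1,335.0730
  9    10,350.00     4,498.6344    40,487.7098
  Σ                  6,386.4270    48,073.6419
P = 6,386.4270; D_Mac = 7.52747 yrs; D_mod = 6.86187 yrs.
DV01 ≈ 6.86187 × 6,386.4270 × 0.0001 = 4.382283.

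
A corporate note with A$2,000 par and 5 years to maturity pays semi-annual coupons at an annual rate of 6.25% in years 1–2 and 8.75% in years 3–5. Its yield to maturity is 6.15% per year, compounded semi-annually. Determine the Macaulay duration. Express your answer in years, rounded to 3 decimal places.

4.335 years

Periodic yield y = 0.03075. Discount each cash flow and weight by its period:
  t   CF        PV=CF/(1+0.03075)^t    t·PV
  1        62.50        60.6355        60.6355
  2        62.50        58.8265       117.6531
  3        62.50        57.0716       171.2148
  4        62.50        55.3690       221.4760
  5        87.50        75.2041       376.0203
  6        87.50        72.9605       437.7632
  7        87.50        70.7839       495.4875
  8        87.50        68.6723       549.3780
  9        87.50        66.6236       599.6122
  10    2,087.50     1,542.0308    15,420.3080
  Σ                  2,128.1778    18,449.5486
Price P = Σ PV = 2,128.1778.
Macaulay duration = Σ(t·PV) / P = 18,449.5486 / 2,128.1778 = 8.66918 half-year periods.
In years: 8.66918 / 2 = 4.33459 years.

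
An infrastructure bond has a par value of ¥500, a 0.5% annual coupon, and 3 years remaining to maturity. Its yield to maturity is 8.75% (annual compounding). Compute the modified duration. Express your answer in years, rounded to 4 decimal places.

2.7430 years

Periodic yield y = 0.0875. First find Macaulay duration:
  t   CF        PV=CF/(1+0.0875)^t    t·PV
  1         2.50         2.2989         2.2989
  2         2.50         2.1139         4.2278
  3       502.50       390.7044     1,172.1131
  Σ                    395.1171     1,178.6397
P = 395.1171; Macaulay duration = 1,178.6397 / 395.1171 = 2.98301 years.
Modified duration = D_Mac / (1 + y) = 2.98301 / 1.0875 = 2.74300 years.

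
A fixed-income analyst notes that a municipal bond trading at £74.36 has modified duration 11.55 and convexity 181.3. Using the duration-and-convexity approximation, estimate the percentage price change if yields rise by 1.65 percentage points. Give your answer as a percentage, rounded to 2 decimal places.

-16.59%

Duration effect: -D_mod·Δy = -11.55 × (+0.0165) = -0.190575
Convexity effect: ½·C·(Δy)² = 0.5 × 181.3 × (0.0165)² = +0.0246794625
ΔP/P ≈ -0.190575 + 0.0246794625 = -0.1658955375
= -16.58955375%.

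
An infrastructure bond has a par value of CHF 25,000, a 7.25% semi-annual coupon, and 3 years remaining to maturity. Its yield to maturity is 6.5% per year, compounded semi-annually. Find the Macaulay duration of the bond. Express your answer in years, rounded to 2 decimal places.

Periodic yield y = 0.0325. Discount each cash flow and weight by its period:
  t   CF        PV=CF/(1+0.0325)^t    t·PV
  1       906.25       877.7240       877.7240
  2       906.25       850.0959     1,700.1917
  3       906.25       823.3374     2,470.0122
  4       906.25       797.4212     3,189.6848
  5       906.25       772.3208     3,861.6039
  6    25,906.25    21,382.7811   128,296.6867
  Σ                 25,503.6803   140,395.9032
Price P = Σ PV = 25,503.6803.
Macaulay duration = Σ(t·PV) / P = 140,395.9032 / 25,503.6803 = 5.50493 half-year periods.
In years: 5.50493 / 2 = 2.75246 years.

2.75 years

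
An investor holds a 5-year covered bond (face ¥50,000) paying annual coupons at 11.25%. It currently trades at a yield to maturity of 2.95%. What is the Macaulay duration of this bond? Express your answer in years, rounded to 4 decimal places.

4.2309 years

Periodic yield y = 0.0295. Discount each cash flow and weight by its year:
  t   CF        PV=CF/(1+0.0295)^t    t·PV
  1     5,625.00     5,463.8174     5,463.8174
  2     5,625.00     5,307.2534    10,614.5068
  3     5,625.00     5,155.1757    15,465.5272
  4     5,625.00     5,007.4558    20,029.8231
  5    55,625.00    48,099.2461   240,496.2304
  Σ                 69,032.9484   292,069.9049
Price P = Σ PV = 69,032.9484.
Macaulay duration = Σ(t·PV) / P = 292,069.9049 / 69,032.9484 = 4.23088 years.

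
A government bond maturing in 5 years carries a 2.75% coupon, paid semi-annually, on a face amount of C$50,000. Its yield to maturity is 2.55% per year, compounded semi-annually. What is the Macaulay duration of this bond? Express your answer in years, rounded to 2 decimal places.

Periodic yield y = 0.01275. Discount each cash flow and weight by its period:
  t   CF        PV=CF/(1+0.01275)^t    t·PV
  1       687.50       678.8447       678.8447
  2       687.50       670.2984     1,340.5968
  3       687.50       661.8597     1,985.5791
  4       687.50       653.5272     2,614.1090
  5       687.50       645.2997     3,226.4984
  6       687.50       637.1757     3,823.0541
  7       687.50       629.1540     4,404.0778
  8       687.50       621.2332     4,969.8659
  9       687.50       613.4122     5,520.7101
  10   50,687.50    44,655.8492   446,558.4924
  Σ                 50,466.6542   475,121.8284
Price P = Σ PV = 50,466.6542.
Macaulay duration = Σ(t·PV) / P = 475,121.8284 / 50,466.6542 = 9.41457 half-year periods.
In years: 9.41457 / 2 = 4.70728 years.

4.71 years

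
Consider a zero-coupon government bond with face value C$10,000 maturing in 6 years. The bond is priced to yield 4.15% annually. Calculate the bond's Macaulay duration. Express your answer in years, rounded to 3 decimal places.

6.000 years

A zero-coupon bond has a single cash flow at maturity, so its Macaulay duration equals its maturity: 6 years.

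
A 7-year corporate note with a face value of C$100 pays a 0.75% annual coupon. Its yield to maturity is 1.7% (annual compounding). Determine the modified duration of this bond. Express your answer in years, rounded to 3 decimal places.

Periodic yield y = 0.017. First find Macaulay duration:
  t   CF        PV=CF/(1+0.017)^t    t·PV
  1         0.75         0.7375         0.7375
  2         0.75         0.7251         1.4503
  3         0.75         0.7130         2.1390
  4         0.75         0.7011         2.8044
  5         0.75         0.6894         3.4469
  6         0.75         0.6779         4.0671
  7       100.75        89.5361       626.7530
  Σ                     93.7801       641.3982
P = 93.7801; Macaulay duration = 641.3982 / 93.7801 = 6.83939 years.
Modified duration = D_Mac / (1 + y) = 6.83939 / 1.017 = 6.72506 years.

6.725 years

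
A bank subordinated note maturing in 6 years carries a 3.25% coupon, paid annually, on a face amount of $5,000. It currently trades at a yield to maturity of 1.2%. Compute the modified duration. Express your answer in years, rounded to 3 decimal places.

5.510 years

Periodic yield y = 0.012. First find Macaulay duration:
  t   CF        PV=CF/(1+0.012)^t    t·PV
  1       162.50       160.5731       160.5731
  2       162.50       158.6691       317.3382
  3       162.50       156.7876       470.3629
  4       162.50       154.9285       619.7140
  5       162.50       153.0914       765.4570
  6     5,162.50     4,805.9250    28,835.5500
  Σ                  5,589.9748    31,168.9953
P = 5,589.9748; Macaulay duration = 31,168.9953 / 5,589.9748 = 5.57587 years.
Modified duration = D_Mac / (1 + y) = 5.57587 / 1.012 = 5.50976 years.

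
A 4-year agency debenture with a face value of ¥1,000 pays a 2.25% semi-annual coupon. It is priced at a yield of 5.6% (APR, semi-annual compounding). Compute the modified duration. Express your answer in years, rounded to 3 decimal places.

3.731 years

Periodic yield y = 0.028. First find Macaulay duration:
  t   CF        PV=CF/(1+0.028)^t    t·PV
  1        11.25        10.9436        10.9436
  2        11.25        10.6455        21.2910
  3        11.25        10.3556        31.0667
  4        11.25        10.0735        40.2940
  5        11.25         9.7991        48.9956
  6        11.25         9.5322        57.1933
  7        11.25         9.2726        64.9081
  8     1,011.25       810.7998     6,486.3982
  Σ                    881.4218     6,761.0903
P = 881.4218; Macaulay duration = 6,761.0903 / 881.4218 = 7.67066 half-year periods = 3.83533 years.
Modified duration = D_Mac / (1 + y) = 3.83533 / 1.028 = 3.73087 years.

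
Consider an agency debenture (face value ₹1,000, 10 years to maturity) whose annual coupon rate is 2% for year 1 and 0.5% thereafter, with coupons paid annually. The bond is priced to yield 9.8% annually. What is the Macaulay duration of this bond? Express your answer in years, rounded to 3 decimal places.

9.346 years

Periodic yield y = 0.098. Discount each cash flow and weight by its year:
  t   CF        PV=CF/(1+0.098)^t    t·PV
  1        20.00        18.2149        18.2149
  2         5.00         4.1473         8.2946
  3         5.00         3.7771        11.3314
  4         5.00         3.4400        13.7601
  5         5.00         3.1330        15.6649
  6         5.00         2.8534        17.1201
  7         5.00         2.5987        18.1908
  8         5.00         2.3667        18.9340
  9         5.00         2.1555        19.3995
  10    1,005.00       394.5869     3,945.8690
  Σ                    437.2736     4,086.7793
Price P = Σ PV = 437.2736.
Macaulay duration = Σ(t·PV) / P = 4,086.7793 / 437.2736 = 9.34605 years.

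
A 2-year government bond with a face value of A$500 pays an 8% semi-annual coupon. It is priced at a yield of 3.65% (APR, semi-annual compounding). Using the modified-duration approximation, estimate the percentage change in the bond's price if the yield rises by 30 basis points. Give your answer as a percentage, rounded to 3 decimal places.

-0.558%

Periodic yield y = 0.01825. Modified duration first:
  t   CF        PV=CF/(1+0.01825)^t    t·PV
  1        20.00        19.6415        19.6415
  2        20.00        19.2895        38.5790
  3        20.00        18.9438        56.8314
  4       520.00       483.7107     1,934.8427
  Σ                    541.5855     2,049.8946
P = 541.5855; D_Mac = 3.78499 half-year periods = 1.89249 yrs; D_mod = 1.89249/(1+0.01825) = 1.85857 yrs.
ΔP/P ≈ -D_mod · Δy = -1.85857 × (+0.003) = -0.005576 = -0.5576%.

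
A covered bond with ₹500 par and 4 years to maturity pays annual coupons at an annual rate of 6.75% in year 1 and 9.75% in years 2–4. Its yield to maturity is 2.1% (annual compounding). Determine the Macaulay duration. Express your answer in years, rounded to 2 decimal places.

3.62 years

Periodic yield y = 0.021. Discount each cash flow and weight by its year:
  t   CF        PV=CF/(1+0.021)^t    t·PV
  1        33.75        33.0558        33.0558
  2        48.75        46.7652        93.5305
  3        48.75        45.8034       137.4101
  4       548.75       504.9770     2,019.9078
  Σ                    630.6014     2,283.9042
Price P = Σ PV = 630.6014.
Macaulay duration = Σ(t·PV) / P = 2,283.9042 / 630.6014 = 3.62179 years.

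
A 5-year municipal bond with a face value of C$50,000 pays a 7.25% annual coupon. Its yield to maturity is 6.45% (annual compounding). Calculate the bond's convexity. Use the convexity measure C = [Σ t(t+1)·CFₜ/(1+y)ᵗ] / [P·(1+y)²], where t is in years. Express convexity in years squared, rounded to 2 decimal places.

With y = 0.0645:
  t   CF        PV=CF/(1+0.0645)^t    t·PV        t(t+1)·PV
  1     3,625.00     3,405.3546     3,405.3546       6,810.7093
  2     3,625.00     3,199.0180     6,398.0359      19,194.1078
  3     3,625.00     3,005.1836     9,015.5509      36,062.2035
  4     3,625.00     2,823.0941    11,292.3762      56,461.8811
  5    53,625.00    39,231.8670   196,159.3351   1,176,956.0103
  Σ                 51,664.5173   226,270.6527   1,295,484.9120
P = 51,664.5173.
Convexity = Σ t(t+1)·PV / [P·(1+y)²] = 1,295,484.9120 / (51,664.5173 × 1.133160) = 22.12833.

22.13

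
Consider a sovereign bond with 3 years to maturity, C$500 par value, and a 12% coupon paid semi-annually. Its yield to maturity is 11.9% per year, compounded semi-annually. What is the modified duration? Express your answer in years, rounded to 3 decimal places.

Periodic yield y = 0.0595. First find Macaulay duration:
  t   CF        PV=CF/(1+0.0595)^t    t·PV
  1        30.00        28.3152        28.3152
  2        30.00        26.7251        53.4502
  3        30.00        25.2243        75.6728
  4        30.00        23.8077        95.2308
  5        30.00        22.4707       112.3535
  6       530.00       374.6883     2,248.1297
  Σ                    501.2313     2,613.1521
P = 501.2313; Macaulay duration = 2,613.1521 / 501.2313 = 5.21347 half-year periods = 2.60673 years.
Modified duration = D_Mac / (1 + y) = 2.60673 / 1.0595 = 2.46034 years.

2.460 years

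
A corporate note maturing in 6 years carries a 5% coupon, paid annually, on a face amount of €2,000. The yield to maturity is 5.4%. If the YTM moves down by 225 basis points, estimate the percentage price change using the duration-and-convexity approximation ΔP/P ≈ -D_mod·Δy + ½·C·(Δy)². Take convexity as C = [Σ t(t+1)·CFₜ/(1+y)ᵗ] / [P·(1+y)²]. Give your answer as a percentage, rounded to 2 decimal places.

With y = 0.054:
  t   CF        PV=CF/(1+0.054)^t    t·PV        t(t+1)·PV
  1       100.00        94.8767        94.8767         189.7533
  2       100.00        90.0158       180.0316         540.0948
  3       100.00        85.4040       256.2120       1,024.8479
  4       100.00        81.0285       324.1138       1,620.5691
  5       100.00        76.8771       384.3855       2,306.3128
  6     2,100.00     1,531.7068     9,190.2406      64,331.6840
  Σ                  1,959.9088    10,429.8601      70,013.2619
P = 1,959.9088; D_Mac = 5.32160 yrs; D_mod = 5.04896 yrs; C = 32.15609.
Duration effect: -5.04896 × (-0.0225) = +0.113602
Convexity effect: 0.5 × 32.15609 × (-0.0225)² = +0.0081395
ΔP/P ≈ +0.113602 + 0.0081395 = +0.121741 = +12.1741%.

+12.17%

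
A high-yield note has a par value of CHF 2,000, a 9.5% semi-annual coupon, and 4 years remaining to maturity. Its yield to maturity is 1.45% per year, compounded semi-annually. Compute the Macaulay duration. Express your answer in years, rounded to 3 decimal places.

Periodic yield y = 0.00725. Discount each cash flow and weight by its period:
  t   CF        PV=CF/(1+0.00725)^t    t·PV
  1        95.00        94.3162        94.3162
  2        95.00        93.6373       187.2747
  3        95.00        92.9634       278.8901
  4        95.00        92.2942       369.1769
  5        95.00        91.6299       458.1495
  6        95.00        90.9704       545.8222
  7        95.00        90.3156       632.2091
  8     2,095.00     1,977.3603    15,818.8827
  Σ                  2,623.4873    18,384.7213
Price P = Σ PV = 2,623.4873.
Macaulay duration = Σ(t·PV) / P = 18,384.7213 / 2,623.4873 = 7.00774 half-year periods.
In years: 7.00774 / 2 = 3.50387 years.

3.504 years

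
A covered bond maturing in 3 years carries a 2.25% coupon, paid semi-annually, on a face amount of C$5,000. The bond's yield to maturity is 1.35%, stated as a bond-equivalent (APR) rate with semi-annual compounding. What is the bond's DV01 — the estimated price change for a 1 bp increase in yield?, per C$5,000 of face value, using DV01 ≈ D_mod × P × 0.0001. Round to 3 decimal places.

Periodic yield y = 0.00675.
  t   CF        PV=CF/(1+0.00675)^t    t·PV
  1        56.25        55.8729        55.8729
  2        56.25        55.4982       110.9965
  3        56.25        55.1261       165.3784
  4        56.25        54.7565       219.0261
  5        56.25        54.3894       271.9470
  6     5,056.25     4,856.2240    29,137.3439
  Σ                  5,131.8672    29,960.5649
P = 5,131.8672; D_Mac = 5.83814 half-year periods = 2.91907 yrs; D_mod = 2.89950 yrs.
DV01 ≈ 2.89950 × 5,131.8672 × 0.0001 = 1.487984.

C$1.488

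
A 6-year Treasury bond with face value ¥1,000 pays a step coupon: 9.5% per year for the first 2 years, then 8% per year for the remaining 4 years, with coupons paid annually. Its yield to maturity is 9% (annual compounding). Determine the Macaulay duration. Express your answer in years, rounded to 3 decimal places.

4.873 years

Periodic yield y = 0.09. Discount each cash flow and weight by its year:
  t   CF        PV=CF/(1+0.09)^t    t·PV
  1        95.00        87.1560        87.1560
  2        95.00        79.9596       159.9192
  3        80.00        61.7747       185.3240
  4        80.00        56.6740       226.6961
  5        80.00        51.9945       259.9726
  6     1,080.00       643.9687     3,863.8123
  Σ                    981.5275     4,782.8801
Price P = Σ PV = 981.5275.
Macaulay duration = Σ(t·PV) / P = 4,782.8801 / 981.5275 = 4.87289 years.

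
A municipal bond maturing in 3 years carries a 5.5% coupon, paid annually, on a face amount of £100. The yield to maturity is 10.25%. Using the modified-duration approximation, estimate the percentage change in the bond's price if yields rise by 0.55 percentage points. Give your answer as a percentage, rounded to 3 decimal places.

Periodic yield y = 0.1025. Modified duration first:
  t   CF        PV=CF/(1+0.1025)^t    t·PV
  1         5.50         4.9887         4.9887
  2         5.50         4.5249         9.0497
  3       105.50        78.7257       236.1772
  Σ                     88.2393       250.2156
P = 88.2393; D_Mac = 2.83565 yrs; D_mod = 2.83565/(1+0.1025) = 2.57202 yrs.
ΔP/P ≈ -D_mod · Δy = -2.57202 × (+0.0055) = -0.014146 = -1.4146%.

-1.415%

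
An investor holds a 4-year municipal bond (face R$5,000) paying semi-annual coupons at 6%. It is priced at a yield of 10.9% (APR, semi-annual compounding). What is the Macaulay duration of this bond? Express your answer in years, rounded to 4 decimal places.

3.5741 years

Periodic yield y = 0.0545. Discount each cash flow and weight by its period:
  t   CF        PV=CF/(1+0.0545)^t    t·PV
  1       150.00       142.2475       142.2475
  2       150.00       134.8957       269.7914
  3       150.00       127.9238       383.7715
  4       150.00       121.3123       485.2493
  5       150.00       115.0425       575.2125
  6       150.00       109.0967       654.5804
  7       150.00       103.4583       724.2078
  8     5,150.00     3,368.4845    26,947.8762
  Σ                  4,222.4614    30,182.9367
Price P = Σ PV = 4,222.4614.
Macaulay duration = Σ(t·PV) / P = 30,182.9367 / 4,222.4614 = 7.14819 half-year periods.
In years: 7.14819 / 2 = 3.57409 years.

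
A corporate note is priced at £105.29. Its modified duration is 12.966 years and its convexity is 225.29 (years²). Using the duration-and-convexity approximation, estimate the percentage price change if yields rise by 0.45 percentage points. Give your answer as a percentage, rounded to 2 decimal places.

Duration effect: -D_mod·Δy = -12.966 × (+0.0045) = -0.058347
Convexity effect: ½·C·(Δy)² = 0.5 × 225.29 × (0.0045)² = +0.00228106125
ΔP/P ≈ -0.058347 + 0.00228106125 = -0.05606593875
= -5.606593875%.

-5.61%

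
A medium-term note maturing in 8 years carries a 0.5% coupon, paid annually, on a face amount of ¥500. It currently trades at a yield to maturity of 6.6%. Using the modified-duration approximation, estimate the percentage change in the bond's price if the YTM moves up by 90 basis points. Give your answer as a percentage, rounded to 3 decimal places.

Periodic yield y = 0.066. Modified duration first:
  t   CF        PV=CF/(1+0.066)^t    t·PV
  1         2.50         2.3452         2.3452
  2         2.50         2.2000         4.4000
  3         2.50         2.0638         6.1914
  4         2.50         1.9360         7.7441
  5         2.50         1.8162         9.0808
  6         2.50         1.7037        10.2223
  7         2.50         1.5982        11.1876
  8       502.50       301.3550     2,410.8401
  Σ                    315.0182     2,462.0116
P = 315.0182; D_Mac = 7.81546 yrs; D_mod = 7.81546/(1+0.066) = 7.33157 yrs.
ΔP/P ≈ -D_mod · Δy = -7.33157 × (+0.009) = -0.065984 = -6.5984%.

-6.598%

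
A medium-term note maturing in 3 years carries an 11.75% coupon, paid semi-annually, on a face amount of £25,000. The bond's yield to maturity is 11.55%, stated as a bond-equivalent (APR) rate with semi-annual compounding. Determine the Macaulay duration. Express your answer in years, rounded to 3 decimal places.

Periodic yield y = 0.05775. Discount each cash flow and weight by its period:
  t   CF        PV=CF/(1+0.05775)^t    t·PV
  1     1,468.75     1,388.5606     1,388.5606
  2     1,468.75     1,312.7493     2,625.4987
  3     1,468.75     1,241.0771     3,723.2314
  4     1,468.75     1,173.3180     4,693.2721
  5     1,468.75     1,109.2584     5,546.2918
  6    26,468.75    18,898.8435   113,393.0608
  Σ                 25,123.8070   131,369.9155
Price P = Σ PV = 25,123.8070.
Macaulay duration = Σ(t·PV) / P = 131,369.9155 / 25,123.8070 = 5.22890 half-year periods.
In years: 5.22890 / 2 = 2.61445 years.

2.614 years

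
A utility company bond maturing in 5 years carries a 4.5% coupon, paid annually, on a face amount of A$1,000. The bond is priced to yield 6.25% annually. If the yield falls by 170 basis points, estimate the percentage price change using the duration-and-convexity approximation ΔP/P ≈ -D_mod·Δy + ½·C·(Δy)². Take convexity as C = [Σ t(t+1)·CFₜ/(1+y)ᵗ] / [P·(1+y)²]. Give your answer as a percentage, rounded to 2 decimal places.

With y = 0.0625:
  t   CF        PV=CF/(1+0.0625)^t    t·PV        t(t+1)·PV
  1        45.00        42.3529        42.3529          84.7059
  2        45.00        39.8616        79.7232         239.1696
  3        45.00        37.5168       112.5504         450.2015
  4        45.00        35.3099       141.2397         706.1984
  5     1,045.00       771.7410     3,858.7052      23,152.2312
  Σ                    926.7823     4,234.5714      24,632.5066
P = 926.7823; D_Mac = 4.56911 yrs; D_mod = 4.30034 yrs; C = 23.54361.
Duration effect: -4.30034 × (-0.017) = +0.073106
Convexity effect: 0.5 × 23.54361 × (-0.017)² = +0.0034021
ΔP/P ≈ +0.073106 + 0.0034021 = +0.076508 = +7.6508%.

+7.65%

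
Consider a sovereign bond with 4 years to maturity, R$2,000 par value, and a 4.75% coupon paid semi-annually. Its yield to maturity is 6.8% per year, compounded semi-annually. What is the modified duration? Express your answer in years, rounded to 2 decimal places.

Periodic yield y = 0.034. First find Macaulay duration:
  t   CF        PV=CF/(1+0.034)^t    t·PV
  1        47.50        45.9381        45.9381
  2        47.50        44.4276        88.8551
  3        47.50        42.9667       128.9001
  4        47.50        41.5539       166.2155
  5        47.50        40.1875       200.9375
  6        47.50        38.8660       233.1963
  7        47.50        37.5881       263.1164
  8     2,047.50     1,566.9661    12,535.7288
  Σ                  1,858.4939    13,662.8877
P = 1,858.4939; Macaulay duration = 13,662.8877 / 1,858.4939 = 7.35159 half-year periods = 3.67580 years.
Modified duration = D_Mac / (1 + y) = 3.67580 / 1.034 = 3.55493 years.

3.55 years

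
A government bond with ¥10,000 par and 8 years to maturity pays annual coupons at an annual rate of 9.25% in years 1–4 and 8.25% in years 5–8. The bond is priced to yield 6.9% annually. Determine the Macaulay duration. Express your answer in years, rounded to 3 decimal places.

Periodic yield y = 0.069. Discount each cash flow and weight by its year:
  t   CF        PV=CF/(1+0.069)^t    t·PV
  1       925.00       865.2947       865.2947
  2       925.00       809.4431     1,618.8862
  3       925.00       757.1965     2,271.5896
  4       925.00       708.3223     2,833.2892
  5       825.00       590.9700     2,954.8499
  6       825.00       552.8251     3,316.9503
  7       825.00       517.1422     3,619.9957
  8    10,825.00     6,347.5519    50,780.4155
  Σ                 11,148.7458    68,261.2711
Price P = Σ PV = 11,148.7458.
Macaulay duration = Σ(t·PV) / P = 68,261.2711 / 11,148.7458 = 6.12278 years.

6.123 years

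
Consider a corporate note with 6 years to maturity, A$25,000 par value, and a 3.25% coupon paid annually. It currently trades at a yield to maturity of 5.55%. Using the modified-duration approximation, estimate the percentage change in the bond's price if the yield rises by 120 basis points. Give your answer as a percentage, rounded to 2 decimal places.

-6.27%

Periodic yield y = 0.0555. Modified duration first:
  t   CF        PV=CF/(1+0.0555)^t    t·PV
  1       812.50       769.7774       769.7774
  2       812.50       729.3011     1,458.6023
  3       812.50       690.9532     2,072.8597
  4       812.50       654.6217     2,618.4869
  5       812.50       620.2006     3,101.0030
  6    25,812.50    18,667.2629   112,003.5772
  Σ                 22,132.1169   122,024.3065
P = 22,132.1169; D_Mac = 5.51345 yrs; D_mod = 5.51345/(1+0.0555) = 5.22354 yrs.
ΔP/P ≈ -D_mod · Δy = -5.22354 × (+0.012) = -0.062683 = -6.2683%.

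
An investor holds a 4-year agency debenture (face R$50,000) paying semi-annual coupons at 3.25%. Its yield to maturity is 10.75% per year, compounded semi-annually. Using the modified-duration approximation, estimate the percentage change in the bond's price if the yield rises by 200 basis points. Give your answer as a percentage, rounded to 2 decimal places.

-7.11%

Periodic yield y = 0.05375. Modified duration first:
  t   CF        PV=CF/(1+0.05375)^t    t·PV
  1       812.50       771.0558       771.0558
  2       812.50       731.7255     1,463.4510
  3       812.50       694.4014     2,083.2043
  4       812.50       658.9812     2,635.9248
  5       812.50       625.3677     3,126.8384
  6       812.50       593.4687     3,560.8124
  7       812.50       563.1969     3,942.3783
  8    50,812.50    33,424.8804   267,399.0432
  Σ                 38,063.0776   284,982.7081
P = 38,063.0776; D_Mac = 7.48712 half-year periods = 3.74356 yrs; D_mod = 3.74356/(1+0.05375) = 3.55261 yrs.
ΔP/P ≈ -D_mod · Δy = -3.55261 × (+0.02) = -0.071052 = -7.1052%.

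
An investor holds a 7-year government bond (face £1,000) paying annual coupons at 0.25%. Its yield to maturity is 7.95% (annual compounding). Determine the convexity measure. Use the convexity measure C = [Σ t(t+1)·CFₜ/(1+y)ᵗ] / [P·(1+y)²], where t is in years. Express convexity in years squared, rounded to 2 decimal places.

47.41

With y = 0.0795:
  t   CF        PV=CF/(1+0.0795)^t    t·PV        t(t+1)·PV
  1         2.50         2.3159         2.3159           4.6318
  2         2.50         2.1453         4.2907          12.8720
  3         2.50         1.9873         5.9620          23.8481
  4         2.50         1.8410         7.3639          36.8196
  5         2.50         1.7054         8.5270          51.1621
  6         2.50         1.5798         9.4788          66.3519
  7     1,002.50       586.8483     4,107.9381      32,863.5051
  Σ                    598.4231     4,145.8765      33,059.1905
P = 598.4231.
Convexity = Σ t(t+1)·PV / [P·(1+y)²] = 33,059.1905 / (598.4231 × 1.165320) = 47.40658.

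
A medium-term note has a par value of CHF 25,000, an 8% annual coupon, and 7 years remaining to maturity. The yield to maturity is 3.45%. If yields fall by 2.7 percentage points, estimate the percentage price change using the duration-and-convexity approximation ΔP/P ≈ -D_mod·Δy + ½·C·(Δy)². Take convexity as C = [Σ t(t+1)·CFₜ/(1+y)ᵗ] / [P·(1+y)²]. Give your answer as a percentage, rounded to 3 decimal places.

With y = 0.0345:
  t   CF        PV=CF/(1+0.0345)^t    t·PV        t(t+1)·PV
  1     2,000.00     1,933.3011     1,933.3011       3,866.6022
  2     2,000.00     1,868.8266     3,737.6532      11,212.9596
  3     2,000.00     1,806.5023     5,419.5068      21,678.0272
  4     2,000.00     1,746.2564     6,985.0257      34,925.1284
  5     2,000.00     1,688.0197     8,440.0987      50,640.5922
  6     2,000.00     1,631.7252     9,790.3513      68,532.4592
  7    27,000.00    21,293.6592   149,055.6144   1,192,444.9156
  Σ                 31,968.2906   185,361.5512   1,383,300.6843
P = 31,968.2906; D_Mac = 5.79829 yrs; D_mod = 5.60492 yrs; C = 40.43302.
Duration effect: -5.60492 × (-0.027) = +0.151333
Convexity effect: 0.5 × 40.43302 × (-0.027)² = +0.0147378
ΔP/P ≈ +0.151333 + 0.0147378 = +0.166071 = +16.6071%.

+16.607%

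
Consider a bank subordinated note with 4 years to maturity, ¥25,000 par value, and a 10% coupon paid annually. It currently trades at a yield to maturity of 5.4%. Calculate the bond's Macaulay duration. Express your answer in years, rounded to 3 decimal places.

3.526 years

Periodic yield y = 0.054. Discount each cash flow and weight by its year:
  t   CF        PV=CF/(1+0.054)^t    t·PV
  1     2,500.00     2,371.9165     2,371.9165
  2     2,500.00     2,250.3952     4,500.7903
  3     2,500.00     2,135.0998     6,405.2993
  4    27,500.00    22,282.8250    89,131.3002
  Σ                 29,040.2365   102,409.3064
Price P = Σ PV = 29,040.2365.
Macaulay duration = Σ(t·PV) / P = 102,409.3064 / 29,040.2365 = 3.52646 years.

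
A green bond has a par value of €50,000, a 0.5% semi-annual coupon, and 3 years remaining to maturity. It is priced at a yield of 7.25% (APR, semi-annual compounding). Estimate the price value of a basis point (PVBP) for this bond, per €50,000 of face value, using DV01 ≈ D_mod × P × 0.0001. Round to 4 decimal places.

€11.7994

Periodic yield y = 0.03625.
  t   CF        PV=CF/(1+0.03625)^t    t·PV
  1       125.00       120.6273       120.6273
  2       125.00       116.4075       232.8150
  3       125.00       112.3353       337.0060
  4       125.00       108.4056       433.6225
  5       125.00       104.6134       523.0670
  6    50,125.00    40,482.4813   242,894.8880
  Σ                 41,044.8704   244,542.0257
P = 41,044.8704; D_Mac = 5.95792 half-year periods = 2.97896 yrs; D_mod = 2.87475 yrs.
DV01 ≈ 2.87475 × 41,044.8704 × 0.0001 = 11.799374.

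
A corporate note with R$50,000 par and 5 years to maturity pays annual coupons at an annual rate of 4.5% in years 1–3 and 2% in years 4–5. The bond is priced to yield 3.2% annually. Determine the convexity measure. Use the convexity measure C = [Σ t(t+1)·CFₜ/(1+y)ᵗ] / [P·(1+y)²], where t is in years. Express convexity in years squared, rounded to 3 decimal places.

With y = 0.032:
  t   CF        PV=CF/(1+0.032)^t    t·PV        t(t+1)·PV
  1     2,250.00     2,180.2326     2,180.2326       4,360.4651
  2     2,250.00     2,112.6284     4,225.2569      12,675.7707
  3     2,250.00     2,047.1206     6,141.3618      24,565.4471
  4     1,000.00       881.6195     3,526.4782      17,632.3909
  5    51,000.00    43,568.4079   217,842.0393   1,307,052.2359
  Σ                 50,790.0090   233,915.3687   1,366,286.3097
P = 50,790.0090.
Convexity = Σ t(t+1)·PV / [P·(1+y)²] = 1,366,286.3097 / (50,790.0090 × 1.065024) = 25.25830.

25.258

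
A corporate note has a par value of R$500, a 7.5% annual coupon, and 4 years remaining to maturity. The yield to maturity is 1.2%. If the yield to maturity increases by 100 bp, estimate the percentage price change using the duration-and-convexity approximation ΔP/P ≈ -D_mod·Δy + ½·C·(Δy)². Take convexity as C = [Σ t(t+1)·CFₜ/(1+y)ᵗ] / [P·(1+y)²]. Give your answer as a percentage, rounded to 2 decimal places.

With y = 0.012:
  t   CF        PV=CF/(1+0.012)^t    t·PV        t(t+1)·PV
  1        37.50        37.0553        37.0553          74.1107
  2        37.50        36.6159        73.2319         219.6957
  3        37.50        36.1818       108.5453         434.1812
  4       537.50       512.4558     2,049.8232      10,249.1161
  Σ                    622.3089     2,268.6557      10,977.1036
P = 622.3089; D_Mac = 3.64555 yrs; D_mod = 3.60232 yrs; C = 17.22347.
Duration effect: -3.60232 × (+0.01) = -0.036023
Convexity effect: 0.5 × 17.22347 × (0.01)² = +0.0008612
ΔP/P ≈ -0.036023 + 0.0008612 = -0.035162 = -3.5162%.

-3.52%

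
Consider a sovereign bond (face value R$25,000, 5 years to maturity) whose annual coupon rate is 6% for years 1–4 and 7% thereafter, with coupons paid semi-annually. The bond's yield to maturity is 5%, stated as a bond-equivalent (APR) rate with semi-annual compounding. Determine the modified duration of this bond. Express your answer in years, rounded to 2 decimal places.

Periodic yield y = 0.025. First find Macaulay duration:
  t   CF        PV=CF/(1+0.025)^t    t·PV
  1       750.00       731.7073       731.7073
  2       750.00       713.8608     1,427.7216
  3       750.00       696.4496     2,089.3487
  4       750.00       679.4630     2,717.8519
  5       750.00       662.8907     3,314.4536
  6       750.00       646.7226     3,880.3359
  7       750.00       630.9489     4,416.6425
  8       750.00       615.5599     4,924.4794
  9       875.00       700.6373     6,305.7358
  10   25,875.00    20,213.5086   202,135.0864
  Σ                 26,291.7488   231,943.3632
P = 26,291.7488; Macaulay duration = 231,943.3632 / 26,291.7488 = 8.82191 half-year periods = 4.41095 years.
Modified duration = D_Mac / (1 + y) = 4.41095 / 1.025 = 4.30337 years.

4.30 years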